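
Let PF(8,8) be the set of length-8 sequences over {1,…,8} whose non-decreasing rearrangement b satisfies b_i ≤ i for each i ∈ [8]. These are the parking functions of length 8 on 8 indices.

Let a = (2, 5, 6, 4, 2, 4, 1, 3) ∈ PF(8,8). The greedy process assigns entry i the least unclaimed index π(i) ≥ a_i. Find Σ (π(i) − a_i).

9

Σπ(i) = 1+…+8 = 36; Σa = 2+5+6+4+2+4+1+3 = 27; disp = 36−27 = 9.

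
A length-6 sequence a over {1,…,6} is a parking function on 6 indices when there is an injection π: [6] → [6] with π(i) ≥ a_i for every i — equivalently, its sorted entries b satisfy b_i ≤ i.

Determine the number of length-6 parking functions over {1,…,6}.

16807

|PF(6,6)| = (6−6+1)·(6+1)^(6−1) = 1 · 16807 = 16807 (Pollak)
One tuple (3,6,5,1,4,2) → sorted (1,2,3,4,5,6): b_i ≤ i ∀i, a PF.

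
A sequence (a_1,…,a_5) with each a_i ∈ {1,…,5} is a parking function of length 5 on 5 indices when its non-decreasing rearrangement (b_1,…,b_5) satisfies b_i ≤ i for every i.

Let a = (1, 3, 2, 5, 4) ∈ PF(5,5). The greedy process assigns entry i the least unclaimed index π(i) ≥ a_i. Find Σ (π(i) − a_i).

0

Σπ = 5·6/2 = 15 (π permutes [5]); Σa = 1+3+2+5+4 = 15; disp = 15−15 = 0.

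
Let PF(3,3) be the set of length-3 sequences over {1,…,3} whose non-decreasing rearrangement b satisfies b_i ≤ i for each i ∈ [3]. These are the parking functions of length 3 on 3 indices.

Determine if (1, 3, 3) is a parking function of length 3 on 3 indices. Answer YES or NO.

NO

Order a: b = (1, 3, 3).
  b_1=1 ≤ 1
  b_2=3 > 2
  fails at i=2 ⇒ NO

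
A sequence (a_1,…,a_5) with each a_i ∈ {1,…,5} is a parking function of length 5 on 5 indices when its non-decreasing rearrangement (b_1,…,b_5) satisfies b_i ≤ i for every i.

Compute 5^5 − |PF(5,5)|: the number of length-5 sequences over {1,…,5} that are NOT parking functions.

|PF| = (5−5+1)·(5+1)^(5−1) = 1 · 1296 = 1296 (Pollak)
Example (5,1,5,5,5) → sorted (1,5,5,5,5): b_2=5>2, not a PF.
Total 3125; non-PF = 3125−1296 = 1829

1829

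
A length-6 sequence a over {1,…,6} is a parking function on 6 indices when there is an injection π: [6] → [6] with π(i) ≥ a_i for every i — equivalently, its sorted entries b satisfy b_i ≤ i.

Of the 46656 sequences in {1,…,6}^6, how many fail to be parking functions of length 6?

29849

|PF(6,6)| = (6+1−6)·(6+1)^{6−1} = 1 · 16807 = 16807 (Pollak)
Example (2,3,5,2,3,3) → sorted (2,2,3,3,3,5): b_1=2>1, not a PF.
Total 46656; non-PF = 46656−16807 = 29849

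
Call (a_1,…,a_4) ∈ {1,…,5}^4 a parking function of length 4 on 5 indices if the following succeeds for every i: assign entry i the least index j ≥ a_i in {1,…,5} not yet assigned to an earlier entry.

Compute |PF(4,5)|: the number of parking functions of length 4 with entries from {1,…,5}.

432

|PF| = (5−4+1)·(5+1)^(4−1) = 2·216 = 432 (Konheim–Weiss)
E.g. (4,1,4,1) → sorted (1,1,4,4): b_i ≤ 1+i ∀i, a PF.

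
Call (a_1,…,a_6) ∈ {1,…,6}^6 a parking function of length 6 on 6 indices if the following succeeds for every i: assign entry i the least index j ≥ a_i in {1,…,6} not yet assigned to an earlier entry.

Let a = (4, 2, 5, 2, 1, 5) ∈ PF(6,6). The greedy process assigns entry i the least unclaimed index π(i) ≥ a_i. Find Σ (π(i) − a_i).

Σπ(i) = 1+…+6 = 21; Σa = 4+2+5+2+1+5 = 19; disp = 21−19 = 2.

2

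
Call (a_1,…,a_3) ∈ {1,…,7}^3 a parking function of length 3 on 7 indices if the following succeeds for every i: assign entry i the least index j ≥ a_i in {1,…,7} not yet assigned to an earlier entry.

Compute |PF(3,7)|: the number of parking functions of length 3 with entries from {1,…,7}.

320

|PF| = (7−3+1)·(7+1)^(3−1) = 5 · 64 = 320 [KW]
E.g. (5,3,5) → sorted (3,5,5): b_i ≤ 4+i ∀i, a PF.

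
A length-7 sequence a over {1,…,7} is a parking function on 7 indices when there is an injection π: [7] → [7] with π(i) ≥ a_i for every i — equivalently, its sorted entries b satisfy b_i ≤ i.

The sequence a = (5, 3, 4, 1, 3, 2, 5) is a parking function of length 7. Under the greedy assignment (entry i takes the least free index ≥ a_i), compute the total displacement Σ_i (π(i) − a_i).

Σπ = 28 ({1..7} each once); Σa = 5+3+4+1+3+2+5 = 23; disp = 28−23 = 5.

5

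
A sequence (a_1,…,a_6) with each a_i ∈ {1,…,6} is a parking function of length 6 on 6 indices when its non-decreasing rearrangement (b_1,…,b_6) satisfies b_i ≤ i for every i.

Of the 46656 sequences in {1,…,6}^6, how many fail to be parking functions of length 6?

29849

#PF = (6−6+1)·(6+1)^(6−1) = 1×16807 = 16807 (Pollak)
Example (2,5,6,6,4,5) → sorted (2,4,5,5,6,6): b_1=2>1, not a PF.
Total 46656; non-PF = 46656−16807 = 29849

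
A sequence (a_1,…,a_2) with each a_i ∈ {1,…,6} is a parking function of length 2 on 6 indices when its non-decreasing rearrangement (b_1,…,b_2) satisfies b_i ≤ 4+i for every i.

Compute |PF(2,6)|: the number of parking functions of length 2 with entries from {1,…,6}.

35

Count = (7−2)·7^(2−1) = 5×7 = 35 (Konheim–Weiss)
One tuple (1,3) → sorted (1,3): b_i ≤ 4+i ∀i, a PF.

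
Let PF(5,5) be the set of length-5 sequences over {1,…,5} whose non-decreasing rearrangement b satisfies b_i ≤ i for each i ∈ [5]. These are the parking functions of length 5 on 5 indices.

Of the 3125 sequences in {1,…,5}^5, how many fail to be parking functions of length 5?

1829

#PF = (6−5)·6^(5−1) = 1 · 1296 = 1296 (Konheim–Weiss)
E.g. (3,5,5,4,3) → sorted (3,3,4,5,5): b_1=3>1, not a PF.
5^5 − 1296 = 3125 − 1296 = 1829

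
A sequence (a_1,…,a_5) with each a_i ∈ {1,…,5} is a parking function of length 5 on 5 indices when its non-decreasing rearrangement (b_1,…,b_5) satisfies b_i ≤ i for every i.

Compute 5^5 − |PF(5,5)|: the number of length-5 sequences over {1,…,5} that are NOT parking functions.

1829

#PF = (6−5)·6^(5−1) = 1·1296 = 1296
Check (3,4,3,3,2) → sorted (2,3,3,3,4): b_1=2>1, not a PF.
Total 3125; non-PF = 3125−1296 = 1829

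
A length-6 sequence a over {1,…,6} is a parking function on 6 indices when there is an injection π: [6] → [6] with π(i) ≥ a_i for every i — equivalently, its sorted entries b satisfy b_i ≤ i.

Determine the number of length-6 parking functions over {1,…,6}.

Count = 1·7^5 = 1·16807 = 16807 [KW]
Example (1,5,2,3,1,3) → sorted (1,1,2,3,3,5): b_i ≤ i ∀i, a PF.

16807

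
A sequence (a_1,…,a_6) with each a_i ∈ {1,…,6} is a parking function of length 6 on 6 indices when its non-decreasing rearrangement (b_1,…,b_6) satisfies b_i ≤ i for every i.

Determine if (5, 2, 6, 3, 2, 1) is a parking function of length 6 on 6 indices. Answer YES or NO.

Order a: b = (1, 2, 2, 3, 5, 6).
  b_1=1 ≤ 1
  b_2=2 ≤ 2
  b_3=2 ≤ 3
  b_4=3 ≤ 4
  b_5=5 ≤ 5
  b_6=6 ≤ 6
All bounds hold ⇒ YES

YES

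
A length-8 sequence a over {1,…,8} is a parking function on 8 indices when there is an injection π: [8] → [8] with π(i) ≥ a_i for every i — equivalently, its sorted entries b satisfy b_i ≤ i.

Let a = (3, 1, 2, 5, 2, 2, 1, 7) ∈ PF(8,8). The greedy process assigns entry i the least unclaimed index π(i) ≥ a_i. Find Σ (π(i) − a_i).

13

Σπ = 8·9/2 = 36 (π permutes [8]); Σa = 3+1+2+5+2+2+1+7 = 23; disp = 36−23 = 13.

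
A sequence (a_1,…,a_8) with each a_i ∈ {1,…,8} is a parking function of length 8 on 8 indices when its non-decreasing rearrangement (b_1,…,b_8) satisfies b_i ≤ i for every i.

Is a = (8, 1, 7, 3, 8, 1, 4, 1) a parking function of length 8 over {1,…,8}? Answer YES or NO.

NO

Sorted: b = (1, 1, 1, 3, 4, 7, 8, 8).
  b_1=1 ≤ 1
  b_2=1 ≤ 2
  b_3=1 ≤ 3
  b_4=3 ≤ 4
  b_5=4 ≤ 5
  b_6=7 > 6
  fails at i=6 ⇒ NO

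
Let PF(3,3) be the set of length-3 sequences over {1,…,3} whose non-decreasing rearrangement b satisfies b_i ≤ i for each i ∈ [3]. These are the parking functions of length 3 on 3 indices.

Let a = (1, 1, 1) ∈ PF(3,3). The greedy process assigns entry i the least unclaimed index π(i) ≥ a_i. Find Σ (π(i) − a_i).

3

Σπ = 3·4/2 = 6 (π permutes [3]); Σa = 1+1+1 = 3; disp = 6−3 = 3.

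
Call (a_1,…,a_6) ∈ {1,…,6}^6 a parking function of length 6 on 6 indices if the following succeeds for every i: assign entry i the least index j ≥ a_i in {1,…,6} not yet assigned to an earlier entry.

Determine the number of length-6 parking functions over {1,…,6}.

Count = (6−6+1)·(6+1)^(6−1) = 1 · 16807 = 16807 (Pollak)
One tuple (1,4,2,3,1,1) → sorted (1,1,1,2,3,4): b_i ≤ i ∀i, a PF.

16807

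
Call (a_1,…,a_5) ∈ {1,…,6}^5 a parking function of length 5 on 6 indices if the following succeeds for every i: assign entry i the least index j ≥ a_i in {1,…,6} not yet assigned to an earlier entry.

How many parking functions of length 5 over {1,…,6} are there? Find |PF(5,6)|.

|PF(5,6)| = 2·7^4 = 2×2401 = 4802 [KW]
Check (6,4,3,1,3) → sorted (1,3,3,4,6): b_i ≤ 1+i ∀i, a PF.

4802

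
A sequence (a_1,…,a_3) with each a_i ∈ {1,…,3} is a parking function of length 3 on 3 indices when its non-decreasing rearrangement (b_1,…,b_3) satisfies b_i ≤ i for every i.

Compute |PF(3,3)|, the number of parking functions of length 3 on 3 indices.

16

Count = 1·4^2 = 1×16 = 16 (Pollak)
Check (1,3,1) → sorted (1,1,3): b_i ≤ i ∀i, a PF.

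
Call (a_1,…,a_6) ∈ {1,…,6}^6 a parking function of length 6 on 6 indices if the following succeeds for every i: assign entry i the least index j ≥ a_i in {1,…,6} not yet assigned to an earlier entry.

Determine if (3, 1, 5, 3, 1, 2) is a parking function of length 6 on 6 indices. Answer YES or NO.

Rearranged: b = (1, 1, 2, 3, 3, 5).
  b_1=1 ≤ 1
  b_2=1 ≤ 2
  b_3=2 ≤ 3
  b_4=3 ≤ 4
  b_5=3 ≤ 5
  b_6=5 ≤ 6
All bounds hold ⇒ YES

YES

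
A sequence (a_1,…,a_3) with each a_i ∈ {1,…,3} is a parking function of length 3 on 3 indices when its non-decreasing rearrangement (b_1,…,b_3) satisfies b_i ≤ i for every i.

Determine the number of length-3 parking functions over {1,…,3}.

#PF = (3−3+1)·(3+1)^(3−1) = 1 · 16 = 16
E.g. (2,1,2) → sorted (1,2,2): b_i ≤ i ∀i, a PF.

16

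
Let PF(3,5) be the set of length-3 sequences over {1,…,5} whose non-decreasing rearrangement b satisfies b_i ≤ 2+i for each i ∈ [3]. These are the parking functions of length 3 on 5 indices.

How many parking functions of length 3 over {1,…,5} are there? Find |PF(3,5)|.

108

#PF = 3·6^2 = 3 · 36 = 108 [KW]
Example (5,4,3) → sorted (3,4,5): b_i ≤ 2+i ∀i, a PF.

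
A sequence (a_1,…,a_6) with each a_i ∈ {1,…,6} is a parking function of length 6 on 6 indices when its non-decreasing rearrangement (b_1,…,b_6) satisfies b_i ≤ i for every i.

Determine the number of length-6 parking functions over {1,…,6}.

16807

|PF| = (7−6)·7^(6−1) = 1×16807 = 16807
Check (3,1,2,2,1,4) → sorted (1,1,2,2,3,4): b_i ≤ i ∀i, a PF.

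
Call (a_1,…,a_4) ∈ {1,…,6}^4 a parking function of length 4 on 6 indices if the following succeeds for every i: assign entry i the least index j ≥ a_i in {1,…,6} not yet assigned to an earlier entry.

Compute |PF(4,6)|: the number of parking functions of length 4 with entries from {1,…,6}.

|PF(4,6)| = 3·7^3 = 3 · 343 = 1029
E.g. (5,5,1,2) → sorted (1,2,5,5): b_i ≤ 2+i ∀i, a PF.

1029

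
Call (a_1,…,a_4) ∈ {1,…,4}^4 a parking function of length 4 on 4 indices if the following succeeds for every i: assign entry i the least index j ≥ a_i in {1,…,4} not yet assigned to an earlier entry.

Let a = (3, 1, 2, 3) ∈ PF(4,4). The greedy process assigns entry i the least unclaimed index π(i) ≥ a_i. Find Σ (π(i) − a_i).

1

Σπ(i) = 1+…+4 = 10; Σa = 3+1+2+3 = 9; disp = 10−9 = 1.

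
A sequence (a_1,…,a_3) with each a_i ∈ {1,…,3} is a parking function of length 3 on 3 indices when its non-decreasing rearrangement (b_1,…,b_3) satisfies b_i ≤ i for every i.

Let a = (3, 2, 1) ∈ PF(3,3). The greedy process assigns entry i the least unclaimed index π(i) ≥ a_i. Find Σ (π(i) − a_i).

Σπ = 6 ({1..3} each once); Σa = 3+2+1 = 6; disp = 6−6 = 0.

0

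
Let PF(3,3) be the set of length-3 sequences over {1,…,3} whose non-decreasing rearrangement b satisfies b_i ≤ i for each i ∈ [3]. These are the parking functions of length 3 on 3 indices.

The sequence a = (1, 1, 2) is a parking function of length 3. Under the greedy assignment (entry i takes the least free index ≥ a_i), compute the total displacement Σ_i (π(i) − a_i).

Σπ = 6 ({1..3} each once); Σa = 1+1+2 = 4; disp = 6−4 = 2.

2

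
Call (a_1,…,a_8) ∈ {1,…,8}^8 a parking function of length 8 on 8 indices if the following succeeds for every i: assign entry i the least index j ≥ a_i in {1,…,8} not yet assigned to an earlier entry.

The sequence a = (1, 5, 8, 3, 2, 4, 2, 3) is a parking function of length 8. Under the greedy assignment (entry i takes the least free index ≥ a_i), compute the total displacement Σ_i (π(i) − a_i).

8

Σπ = 36 ({1..8} each once); Σa = 1+5+8+3+2+4+2+3 = 28; disp = 36−28 = 8.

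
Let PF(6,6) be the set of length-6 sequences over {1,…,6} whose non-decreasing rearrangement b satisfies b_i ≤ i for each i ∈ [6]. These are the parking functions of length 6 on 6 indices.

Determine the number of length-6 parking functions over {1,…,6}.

16807

|PF| = (7−6)·7^(6−1) = 1·16807 = 16807 (Pollak)
Example (1,2,5,3,3,4) → sorted (1,2,3,3,4,5): b_i ≤ i ∀i, a PF.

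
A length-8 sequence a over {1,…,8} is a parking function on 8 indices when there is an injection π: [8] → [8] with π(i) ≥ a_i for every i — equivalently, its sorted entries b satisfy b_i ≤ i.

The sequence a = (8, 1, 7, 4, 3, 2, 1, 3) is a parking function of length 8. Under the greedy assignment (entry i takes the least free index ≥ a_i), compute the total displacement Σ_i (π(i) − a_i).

Σπ = 36 ({1..8} each once); Σa = 8+1+7+4+3+2+1+3 = 29; disp = 36−29 = 7.

7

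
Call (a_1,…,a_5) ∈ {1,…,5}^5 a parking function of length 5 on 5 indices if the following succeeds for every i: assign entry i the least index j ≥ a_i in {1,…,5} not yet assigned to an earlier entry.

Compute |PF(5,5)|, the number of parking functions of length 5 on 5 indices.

1296

|PF(5,5)| = (6−5)·6^(5−1) = 1×1296 = 1296 (Pollak)
Example (5,1,2,3,1) → sorted (1,1,2,3,5): b_i ≤ i ∀i, a PF.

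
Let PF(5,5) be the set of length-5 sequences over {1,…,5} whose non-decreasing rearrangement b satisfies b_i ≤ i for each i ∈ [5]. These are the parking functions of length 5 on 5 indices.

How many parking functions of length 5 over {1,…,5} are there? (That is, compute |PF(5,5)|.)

#PF = (6−5)·6^(5−1) = 1·1296 = 1296 (Konheim–Weiss)
Example (4,1,2,4,1) → sorted (1,1,2,4,4): b_i ≤ i ∀i, a PF.

1296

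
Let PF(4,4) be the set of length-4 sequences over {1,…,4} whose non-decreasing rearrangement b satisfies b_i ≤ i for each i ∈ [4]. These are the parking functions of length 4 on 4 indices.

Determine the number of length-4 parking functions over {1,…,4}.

125

Count = (4−4+1)·(4+1)^(4−1) = 1 · 125 = 125 (Pollak)
Check (3,1,1,2) → sorted (1,1,2,3): b_i ≤ i ∀i, a PF.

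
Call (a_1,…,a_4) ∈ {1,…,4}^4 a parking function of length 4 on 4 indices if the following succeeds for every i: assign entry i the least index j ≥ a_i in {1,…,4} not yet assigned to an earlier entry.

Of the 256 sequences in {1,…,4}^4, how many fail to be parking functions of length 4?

|PF(4,4)| = 1·5^3 = 1·125 = 125 (Konheim–Weiss)
E.g. (3,3,4,2) → sorted (2,3,3,4): b_1=2>1, not a PF.
4^4 − 125 = 256 − 125 = 131

131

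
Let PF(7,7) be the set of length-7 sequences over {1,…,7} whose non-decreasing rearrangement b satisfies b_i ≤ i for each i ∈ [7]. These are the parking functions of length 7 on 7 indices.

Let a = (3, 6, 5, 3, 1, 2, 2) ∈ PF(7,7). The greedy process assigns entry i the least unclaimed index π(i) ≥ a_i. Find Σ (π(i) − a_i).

Σπ = 28 ({1..7} each once); Σa = 3+6+5+3+1+2+2 = 22; disp = 28−22 = 6.

6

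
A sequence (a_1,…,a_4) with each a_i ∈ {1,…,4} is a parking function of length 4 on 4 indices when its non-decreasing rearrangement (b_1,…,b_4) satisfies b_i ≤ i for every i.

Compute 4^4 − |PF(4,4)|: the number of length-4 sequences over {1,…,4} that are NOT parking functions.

131

|PF(4,4)| = (4+1−4)·(4+1)^{4−1} = 1·125 = 125 (Konheim–Weiss)
One tuple (3,3,3,4) → sorted (3,3,3,4): b_1=3>1, not a PF.
4^4 − 125 = 256 − 125 = 131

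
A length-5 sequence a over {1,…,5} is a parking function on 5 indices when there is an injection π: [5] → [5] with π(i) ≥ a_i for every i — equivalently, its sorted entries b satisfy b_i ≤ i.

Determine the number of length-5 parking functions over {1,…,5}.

1296

|PF| = (5+1−5)·(5+1)^{5−1} = 1×1296 = 1296 [KW]
E.g. (1,4,1,1,1) → sorted (1,1,1,1,4): b_i ≤ i ∀i, a PF.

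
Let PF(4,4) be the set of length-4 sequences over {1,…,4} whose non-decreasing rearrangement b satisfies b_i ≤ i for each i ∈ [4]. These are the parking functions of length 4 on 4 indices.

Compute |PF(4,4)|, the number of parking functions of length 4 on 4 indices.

|PF(4,4)| = (4−4+1)·(4+1)^(4−1) = 1·125 = 125 (Konheim–Weiss)
Example (3,4,1,1) → sorted (1,1,3,4): b_i ≤ i ∀i, a PF.

125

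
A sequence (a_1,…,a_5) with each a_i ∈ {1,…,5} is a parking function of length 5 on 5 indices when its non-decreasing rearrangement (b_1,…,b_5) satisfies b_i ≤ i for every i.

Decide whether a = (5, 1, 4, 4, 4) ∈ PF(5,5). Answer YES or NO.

NO

Order a: b = (1, 4, 4, 4, 5).
  b_1=1 ≤ 1
  b_2=4 > 2
  fails at i=2 ⇒ NO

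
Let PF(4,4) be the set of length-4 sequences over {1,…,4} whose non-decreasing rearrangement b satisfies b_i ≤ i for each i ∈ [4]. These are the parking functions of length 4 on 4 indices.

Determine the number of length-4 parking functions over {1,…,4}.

#PF = (5−4)·5^(4−1) = 1·125 = 125 (Pollak)
One tuple (2,2,1,4) → sorted (1,2,2,4): b_i ≤ i ∀i, a PF.

125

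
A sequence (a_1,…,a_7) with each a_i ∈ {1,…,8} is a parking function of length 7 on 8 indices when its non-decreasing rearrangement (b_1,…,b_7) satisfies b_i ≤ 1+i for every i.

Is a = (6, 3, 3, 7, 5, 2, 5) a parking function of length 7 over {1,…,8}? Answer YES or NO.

YES

Order a: b = (2, 3, 3, 5, 5, 6, 7).
  b_1=2 ≤ 2
  b_2=3 ≤ 3
  b_3=3 ≤ 4
  b_4=5 ≤ 5
  b_5=5 ≤ 6
  b_6=6 ≤ 7
  b_7=7 ≤ 8
All bounds hold ⇒ YES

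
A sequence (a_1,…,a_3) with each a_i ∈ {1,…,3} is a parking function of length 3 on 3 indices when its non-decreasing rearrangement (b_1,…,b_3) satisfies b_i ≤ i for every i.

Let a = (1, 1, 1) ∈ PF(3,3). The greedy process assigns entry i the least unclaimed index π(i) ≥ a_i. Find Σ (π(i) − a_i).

Σπ = 6 ({1..3} each once); Σa = 1+1+1 = 3; disp = 6−3 = 3.

3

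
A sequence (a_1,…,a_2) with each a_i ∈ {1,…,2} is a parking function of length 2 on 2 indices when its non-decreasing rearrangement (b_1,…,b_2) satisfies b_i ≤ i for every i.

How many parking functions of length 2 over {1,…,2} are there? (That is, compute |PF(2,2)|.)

3

#PF = (2−2+1)·(2+1)^(2−1) = 1 · 3 = 3
Example (1,2) → sorted (1,2): b_i ≤ i ∀i, a PF.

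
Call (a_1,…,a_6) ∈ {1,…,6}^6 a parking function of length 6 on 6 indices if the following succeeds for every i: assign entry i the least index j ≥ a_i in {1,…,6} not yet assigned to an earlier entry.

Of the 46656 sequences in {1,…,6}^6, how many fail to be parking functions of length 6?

|PF| = (7−6)·7^(6−1) = 1 · 16807 = 16807
One tuple (6,3,3,3,3,4) → sorted (3,3,3,3,4,6): b_1=3>1, not a PF.
6^6 − 16807 = 46656 − 16807 = 29849

29849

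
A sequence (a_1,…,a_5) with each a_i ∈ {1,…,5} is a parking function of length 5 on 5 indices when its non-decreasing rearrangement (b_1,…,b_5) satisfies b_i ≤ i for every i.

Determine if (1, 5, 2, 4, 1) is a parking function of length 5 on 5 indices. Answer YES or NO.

Rearranged: b = (1, 1, 2, 4, 5).
  b_1=1 ≤ 1
  b_2=1 ≤ 2
  b_3=2 ≤ 3
  b_4=4 ≤ 4
  b_5=5 ≤ 5
All bounds hold ⇒ YES

YES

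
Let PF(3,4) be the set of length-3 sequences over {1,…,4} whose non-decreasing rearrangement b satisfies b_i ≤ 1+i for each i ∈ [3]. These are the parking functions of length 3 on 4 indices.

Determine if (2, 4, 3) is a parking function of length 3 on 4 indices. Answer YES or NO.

Order a: b = (2, 3, 4).
  b_1=2 ≤ 2
  b_2=3 ≤ 3
  b_3=4 ≤ 4
All bounds hold ⇒ YES

YES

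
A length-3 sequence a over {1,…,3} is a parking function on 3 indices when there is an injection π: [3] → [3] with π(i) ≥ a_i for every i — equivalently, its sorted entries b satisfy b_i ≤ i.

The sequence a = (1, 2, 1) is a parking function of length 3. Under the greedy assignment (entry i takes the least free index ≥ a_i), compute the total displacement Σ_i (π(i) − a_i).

Σπ = 6 ({1..3} each once); Σa = 1+2+1 = 4; disp = 6−4 = 2.

2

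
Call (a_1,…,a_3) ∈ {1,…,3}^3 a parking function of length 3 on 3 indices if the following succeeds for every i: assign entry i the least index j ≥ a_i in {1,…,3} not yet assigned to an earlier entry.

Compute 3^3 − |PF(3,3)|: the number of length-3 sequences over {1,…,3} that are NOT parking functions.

11

|PF| = (3−3+1)·(3+1)^(3−1) = 1 · 16 = 16
Example (2,2,2) → sorted (2,2,2): b_1=2>1, not a PF.
3^3 − 16 = 27 − 16 = 11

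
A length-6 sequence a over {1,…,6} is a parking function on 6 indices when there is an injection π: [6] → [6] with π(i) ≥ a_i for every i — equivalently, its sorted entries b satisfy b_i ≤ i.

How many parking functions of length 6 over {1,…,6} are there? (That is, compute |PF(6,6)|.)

|PF(6,6)| = (6+1−6)·(6+1)^{6−1} = 1·16807 = 16807 [KW]
Check (5,3,3,6,2,1) → sorted (1,2,3,3,5,6): b_i ≤ i ∀i, a PF.

16807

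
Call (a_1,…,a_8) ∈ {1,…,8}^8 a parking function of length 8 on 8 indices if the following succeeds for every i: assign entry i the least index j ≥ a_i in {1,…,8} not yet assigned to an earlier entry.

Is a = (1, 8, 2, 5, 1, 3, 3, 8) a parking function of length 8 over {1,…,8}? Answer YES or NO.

NO

Rearranged: b = (1, 1, 2, 3, 3, 5, 8, 8).
  b_1=1 ≤ 1
  b_2=1 ≤ 2
  b_3=2 ≤ 3
  b_4=3 ≤ 4
  b_5=3 ≤ 5
  b_6=5 ≤ 6
  b_7=8 > 7
  fails at i=7 ⇒ NO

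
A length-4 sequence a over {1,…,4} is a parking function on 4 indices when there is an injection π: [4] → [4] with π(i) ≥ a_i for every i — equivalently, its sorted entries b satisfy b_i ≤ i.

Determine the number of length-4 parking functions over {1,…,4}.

Count = 1·5^3 = 1·125 = 125
Example (1,1,1,3) → sorted (1,1,1,3): b_i ≤ i ∀i, a PF.

125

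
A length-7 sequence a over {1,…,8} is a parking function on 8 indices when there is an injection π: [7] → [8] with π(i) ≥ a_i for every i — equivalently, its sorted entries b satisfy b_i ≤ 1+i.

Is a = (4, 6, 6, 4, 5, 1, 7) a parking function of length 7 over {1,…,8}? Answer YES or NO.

NO

Rearranged: b = (1, 4, 4, 5, 6, 6, 7).
  b_1=1 ≤ 2
  b_2=4 > 3
  fails at i=2 ⇒ NO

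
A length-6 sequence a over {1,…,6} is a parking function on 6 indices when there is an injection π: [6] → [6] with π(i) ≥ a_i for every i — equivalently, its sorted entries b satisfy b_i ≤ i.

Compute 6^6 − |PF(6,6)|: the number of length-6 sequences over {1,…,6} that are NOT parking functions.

|PF(6,6)| = (7−6)·7^(6−1) = 1×16807 = 16807
E.g. (4,2,5,5,3,5) → sorted (2,3,4,5,5,5): b_1=2>1, not a PF.
6^6 − 16807 = 46656 − 16807 = 29849

29849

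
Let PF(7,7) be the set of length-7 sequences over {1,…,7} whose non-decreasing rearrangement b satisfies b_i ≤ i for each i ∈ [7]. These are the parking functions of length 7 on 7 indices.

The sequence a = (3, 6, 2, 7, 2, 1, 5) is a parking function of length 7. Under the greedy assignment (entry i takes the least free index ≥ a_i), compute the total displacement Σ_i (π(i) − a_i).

Σπ(i) = 1+…+7 = 28; Σa = 3+6+2+7+2+1+5 = 26; disp = 28−26 = 2.

2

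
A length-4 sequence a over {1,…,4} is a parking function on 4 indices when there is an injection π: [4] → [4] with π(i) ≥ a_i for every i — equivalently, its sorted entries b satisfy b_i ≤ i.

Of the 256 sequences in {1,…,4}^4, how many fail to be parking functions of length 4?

131

Count = (4−4+1)·(4+1)^(4−1) = 1×125 = 125 (Konheim–Weiss)
E.g. (1,1,4,4) → sorted (1,1,4,4): b_3=4>3, not a PF.
So 256 − 125 = 131 fail.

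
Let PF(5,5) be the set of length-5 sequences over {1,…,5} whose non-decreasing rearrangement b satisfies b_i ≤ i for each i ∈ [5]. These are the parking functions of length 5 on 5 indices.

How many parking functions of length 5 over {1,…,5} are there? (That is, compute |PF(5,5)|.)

#PF = (5+1−5)·(5+1)^{5−1} = 1·1296 = 1296 (Pollak)
E.g. (2,2,1,2,2) → sorted (1,2,2,2,2): b_i ≤ i ∀i, a PF.

1296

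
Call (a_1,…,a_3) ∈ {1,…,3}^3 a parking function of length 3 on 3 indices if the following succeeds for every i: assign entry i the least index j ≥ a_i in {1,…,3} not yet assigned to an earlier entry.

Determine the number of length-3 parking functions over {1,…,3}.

Count = (4−3)·4^(3−1) = 1 · 16 = 16
One tuple (1,1,3) → sorted (1,1,3): b_i ≤ i ∀i, a PF.

16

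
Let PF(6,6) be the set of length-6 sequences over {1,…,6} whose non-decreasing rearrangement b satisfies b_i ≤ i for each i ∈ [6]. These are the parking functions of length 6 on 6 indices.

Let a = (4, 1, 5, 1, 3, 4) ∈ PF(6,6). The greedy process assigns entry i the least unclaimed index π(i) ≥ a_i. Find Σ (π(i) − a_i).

3

Σπ = 6·7/2 = 21 (π permutes [6]); Σa = 4+1+5+1+3+4 = 18; disp = 21−18 = 3.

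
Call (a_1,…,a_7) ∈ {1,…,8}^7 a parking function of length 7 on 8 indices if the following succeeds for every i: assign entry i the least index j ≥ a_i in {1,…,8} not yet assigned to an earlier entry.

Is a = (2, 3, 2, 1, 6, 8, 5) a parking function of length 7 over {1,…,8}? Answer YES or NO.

YES

Sorted: b = (1, 2, 2, 3, 5, 6, 8).
  b_1=1 ≤ 2
  b_2=2 ≤ 3
  b_3=2 ≤ 4
  b_4=3 ≤ 5
  b_5=5 ≤ 6
  b_6=6 ≤ 7
  b_7=8 ≤ 8
All bounds hold ⇒ YES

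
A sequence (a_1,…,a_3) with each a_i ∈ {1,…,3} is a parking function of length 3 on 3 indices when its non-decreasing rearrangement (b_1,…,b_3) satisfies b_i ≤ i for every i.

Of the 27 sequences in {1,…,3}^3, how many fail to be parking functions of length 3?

11

|PF| = (4−3)·4^(3−1) = 1·16 = 16
Example (3,3,2) → sorted (2,3,3): b_1=2>1, not a PF.
So 27 − 16 = 11 fail.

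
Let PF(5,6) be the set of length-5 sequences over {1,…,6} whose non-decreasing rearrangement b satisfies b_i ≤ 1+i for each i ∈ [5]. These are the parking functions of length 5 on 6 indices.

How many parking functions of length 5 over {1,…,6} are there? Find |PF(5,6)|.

Count = 2·7^4 = 2·2401 = 4802 (Pollak)
One tuple (3,3,2,5,4) → sorted (2,3,3,4,5): b_i ≤ 1+i ∀i, a PF.

4802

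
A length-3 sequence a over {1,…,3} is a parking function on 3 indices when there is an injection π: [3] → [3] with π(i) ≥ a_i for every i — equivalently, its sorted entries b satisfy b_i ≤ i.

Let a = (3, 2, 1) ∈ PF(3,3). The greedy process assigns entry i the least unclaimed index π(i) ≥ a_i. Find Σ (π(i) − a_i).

0

Σπ = 6 ({1..3} each once); Σa = 3+2+1 = 6; disp = 6−6 = 0.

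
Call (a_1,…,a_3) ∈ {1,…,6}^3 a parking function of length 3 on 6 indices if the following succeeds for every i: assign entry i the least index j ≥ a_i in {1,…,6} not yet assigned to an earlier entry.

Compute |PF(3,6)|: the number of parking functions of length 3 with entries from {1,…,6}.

|PF(3,6)| = (6+1−3)·(6+1)^{3−1} = 4×49 = 196
Check (2,2,5) → sorted (2,2,5): b_i ≤ 3+i ∀i, a PF.

196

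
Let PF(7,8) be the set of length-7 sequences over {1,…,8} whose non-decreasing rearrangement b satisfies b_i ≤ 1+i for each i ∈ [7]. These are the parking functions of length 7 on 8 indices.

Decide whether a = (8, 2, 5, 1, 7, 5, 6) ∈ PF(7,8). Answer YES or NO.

Rearranged: b = (1, 2, 5, 5, 6, 7, 8).
  b_1=1 ≤ 2
  b_2=2 ≤ 3
  b_3=5 > 4
  fails at i=3 ⇒ NO

NO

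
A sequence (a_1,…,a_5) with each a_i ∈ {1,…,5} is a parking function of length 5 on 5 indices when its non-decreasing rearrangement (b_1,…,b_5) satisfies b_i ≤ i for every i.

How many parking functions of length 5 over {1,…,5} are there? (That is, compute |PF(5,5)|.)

|PF(5,5)| = 1·6^4 = 1·1296 = 1296 (Pollak)
One tuple (2,4,3,1,4) → sorted (1,2,3,4,4): b_i ≤ i ∀i, a PF.

1296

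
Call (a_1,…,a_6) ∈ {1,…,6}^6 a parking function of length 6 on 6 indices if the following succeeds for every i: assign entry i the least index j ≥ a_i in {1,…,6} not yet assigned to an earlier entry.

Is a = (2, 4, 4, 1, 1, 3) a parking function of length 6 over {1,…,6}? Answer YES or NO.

Sorted: b = (1, 1, 2, 3, 4, 4).
  b_1=1 ≤ 1
  b_2=1 ≤ 2
  b_3=2 ≤ 3
  b_4=3 ≤ 4
  b_5=4 ≤ 5
  b_6=4 ≤ 6
All bounds hold ⇒ YES

YES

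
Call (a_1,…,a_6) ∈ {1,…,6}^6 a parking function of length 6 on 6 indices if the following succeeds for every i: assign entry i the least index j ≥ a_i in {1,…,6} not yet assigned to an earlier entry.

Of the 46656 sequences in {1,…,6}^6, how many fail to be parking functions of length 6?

29849

Count = (7−6)·7^(6−1) = 1×16807 = 16807 [KW]
Example (5,6,1,6,4,6) → sorted (1,4,5,6,6,6): b_2=4>2, not a PF.
Total 46656; non-PF = 46656−16807 = 29849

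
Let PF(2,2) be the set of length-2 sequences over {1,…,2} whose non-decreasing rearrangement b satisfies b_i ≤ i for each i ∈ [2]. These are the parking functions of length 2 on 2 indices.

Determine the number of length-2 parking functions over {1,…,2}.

3

#PF = (2+1−2)·(2+1)^{2−1} = 1·3 = 3 (Konheim–Weiss)
Check (1,2) → sorted (1,2): b_i ≤ i ∀i, a PF.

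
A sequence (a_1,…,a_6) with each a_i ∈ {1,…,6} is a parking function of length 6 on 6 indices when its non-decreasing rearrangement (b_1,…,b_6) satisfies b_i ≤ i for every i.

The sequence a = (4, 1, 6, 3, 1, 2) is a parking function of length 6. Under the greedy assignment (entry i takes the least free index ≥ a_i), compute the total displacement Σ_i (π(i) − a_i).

4

Σπ = 6·7/2 = 21 (π permutes [6]); Σa = 4+1+6+3+1+2 = 17; disp = 21−17 = 4.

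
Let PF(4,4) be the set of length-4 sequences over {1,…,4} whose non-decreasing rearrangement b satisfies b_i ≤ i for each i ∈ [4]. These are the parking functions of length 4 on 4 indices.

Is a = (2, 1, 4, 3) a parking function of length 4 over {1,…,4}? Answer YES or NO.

Order a: b = (1, 2, 3, 4).
  b_1=1 ≤ 1
  b_2=2 ≤ 2
  b_3=3 ≤ 3
  b_4=4 ≤ 4
All bounds hold ⇒ YES

YES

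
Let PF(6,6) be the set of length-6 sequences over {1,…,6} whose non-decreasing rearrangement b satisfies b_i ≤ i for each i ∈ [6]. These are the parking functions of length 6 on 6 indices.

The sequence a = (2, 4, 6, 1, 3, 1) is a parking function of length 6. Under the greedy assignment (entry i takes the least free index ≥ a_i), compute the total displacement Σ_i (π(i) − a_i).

4

Σπ(i) = 1+…+6 = 21; Σa = 2+4+6+1+3+1 = 17; disp = 21−17 = 4.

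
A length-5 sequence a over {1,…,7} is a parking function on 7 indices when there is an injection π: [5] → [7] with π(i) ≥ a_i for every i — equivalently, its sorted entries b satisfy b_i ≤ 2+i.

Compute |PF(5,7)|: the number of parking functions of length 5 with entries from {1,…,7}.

12288

#PF = (7−5+1)·(7+1)^(5−1) = 3 · 4096 = 12288 [KW]
One tuple (4,6,6,3,1) → sorted (1,3,4,6,6): b_i ≤ 2+i ∀i, a PF.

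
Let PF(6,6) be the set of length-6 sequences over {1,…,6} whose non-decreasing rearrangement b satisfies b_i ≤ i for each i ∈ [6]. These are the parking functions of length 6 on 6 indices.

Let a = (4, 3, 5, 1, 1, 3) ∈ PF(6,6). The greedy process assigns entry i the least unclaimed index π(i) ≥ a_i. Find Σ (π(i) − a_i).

Σπ = 6·7/2 = 21 (π permutes [6]); Σa = 4+3+5+1+1+3 = 17; disp = 21−17 = 4.

4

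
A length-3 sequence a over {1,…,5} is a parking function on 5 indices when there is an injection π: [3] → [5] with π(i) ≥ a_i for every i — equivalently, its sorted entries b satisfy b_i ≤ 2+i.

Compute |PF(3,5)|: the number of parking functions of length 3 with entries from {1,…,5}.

Count = (5−3+1)·(5+1)^(3−1) = 3×36 = 108 (Pollak)
One tuple (3,1,5) → sorted (1,3,5): b_i ≤ 2+i ∀i, a PF.

108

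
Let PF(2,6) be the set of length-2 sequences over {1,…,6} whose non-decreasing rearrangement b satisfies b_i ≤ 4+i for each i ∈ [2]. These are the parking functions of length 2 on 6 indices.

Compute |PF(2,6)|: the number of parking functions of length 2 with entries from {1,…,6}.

35

|PF(2,6)| = (6−2+1)·(6+1)^(2−1) = 5·7 = 35 [KW]
One tuple (2,4) → sorted (2,4): b_i ≤ 4+i ∀i, a PF.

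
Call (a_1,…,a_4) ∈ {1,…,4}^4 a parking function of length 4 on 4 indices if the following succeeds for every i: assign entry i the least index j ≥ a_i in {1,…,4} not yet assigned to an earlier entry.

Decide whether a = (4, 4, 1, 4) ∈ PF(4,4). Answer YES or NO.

NO

Order a: b = (1, 4, 4, 4).
  b_1=1 ≤ 1
  b_2=4 > 2
  fails at i=2 ⇒ NO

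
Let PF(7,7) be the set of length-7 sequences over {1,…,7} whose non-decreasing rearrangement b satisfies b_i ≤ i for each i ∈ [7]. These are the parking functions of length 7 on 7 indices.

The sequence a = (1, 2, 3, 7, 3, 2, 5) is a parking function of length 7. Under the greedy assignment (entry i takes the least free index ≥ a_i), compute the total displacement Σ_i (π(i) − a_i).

Σπ(i) = 1+…+7 = 28; Σa = 1+2+3+7+3+2+5 = 23; disp = 28−23 = 5.

5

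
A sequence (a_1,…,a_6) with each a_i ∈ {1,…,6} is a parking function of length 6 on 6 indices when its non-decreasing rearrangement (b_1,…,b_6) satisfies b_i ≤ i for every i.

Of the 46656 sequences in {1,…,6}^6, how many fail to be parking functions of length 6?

29849

|PF(6,6)| = (7−6)·7^(6−1) = 1 · 16807 = 16807
One tuple (4,6,6,6,4,5) → sorted (4,4,5,6,6,6): b_1=4>1, not a PF.
So 46656 − 16807 = 29849 fail.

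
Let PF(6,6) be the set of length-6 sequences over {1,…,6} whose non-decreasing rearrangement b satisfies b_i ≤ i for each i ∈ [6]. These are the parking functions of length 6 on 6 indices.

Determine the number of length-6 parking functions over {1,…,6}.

16807

Count = (7−6)·7^(6−1) = 1·16807 = 16807 (Pollak)
E.g. (4,1,2,1,5,1) → sorted (1,1,1,2,4,5): b_i ≤ i ∀i, a PF.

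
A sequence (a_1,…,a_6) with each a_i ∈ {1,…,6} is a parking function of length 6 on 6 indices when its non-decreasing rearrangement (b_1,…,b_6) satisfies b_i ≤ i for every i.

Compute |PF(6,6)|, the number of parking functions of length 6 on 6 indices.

|PF(6,6)| = (7−6)·7^(6−1) = 1×16807 = 16807 (Pollak)
E.g. (5,2,3,2,1,2) → sorted (1,2,2,2,3,5): b_i ≤ i ∀i, a PF.

16807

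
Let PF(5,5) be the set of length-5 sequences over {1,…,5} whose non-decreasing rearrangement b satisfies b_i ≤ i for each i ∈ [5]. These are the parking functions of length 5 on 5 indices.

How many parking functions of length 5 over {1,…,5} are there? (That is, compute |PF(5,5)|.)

1296

Count = 1·6^4 = 1·1296 = 1296 (Pollak)
One tuple (1,1,3,1,3) → sorted (1,1,1,3,3): b_i ≤ i ∀i, a PF.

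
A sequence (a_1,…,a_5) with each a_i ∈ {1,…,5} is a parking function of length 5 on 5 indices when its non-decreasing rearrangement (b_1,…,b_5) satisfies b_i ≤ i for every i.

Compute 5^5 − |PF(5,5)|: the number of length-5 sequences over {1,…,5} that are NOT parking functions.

1829

#PF = (5+1−5)·(5+1)^{5−1} = 1·1296 = 1296 [KW]
One tuple (3,4,5,5,4) → sorted (3,4,4,5,5): b_1=3>1, not a PF.
Total 3125; non-PF = 3125−1296 = 1829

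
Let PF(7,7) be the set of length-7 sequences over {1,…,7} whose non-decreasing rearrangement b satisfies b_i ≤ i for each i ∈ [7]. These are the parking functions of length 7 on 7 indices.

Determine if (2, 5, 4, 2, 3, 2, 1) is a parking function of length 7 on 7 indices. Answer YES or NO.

Sorted: b = (1, 2, 2, 2, 3, 4, 5).
  b_1=1 ≤ 1
  b_2=2 ≤ 2
  b_3=2 ≤ 3
  b_4=2 ≤ 4
  b_5=3 ≤ 5
  b_6=4 ≤ 6
  b_7=5 ≤ 7
All bounds hold ⇒ YES

YES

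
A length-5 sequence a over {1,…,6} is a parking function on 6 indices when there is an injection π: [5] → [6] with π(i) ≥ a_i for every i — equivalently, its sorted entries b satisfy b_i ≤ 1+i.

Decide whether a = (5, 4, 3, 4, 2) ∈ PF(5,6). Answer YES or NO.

YES

Order a: b = (2, 3, 4, 4, 5).
  b_1=2 ≤ 2
  b_2=3 ≤ 3
  b_3=4 ≤ 4
  b_4=4 ≤ 5
  b_5=5 ≤ 6
All bounds hold ⇒ YES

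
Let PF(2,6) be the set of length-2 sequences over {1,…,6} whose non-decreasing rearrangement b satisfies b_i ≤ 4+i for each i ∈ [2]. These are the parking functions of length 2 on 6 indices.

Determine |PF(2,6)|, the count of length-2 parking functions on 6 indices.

35

|PF| = (6+1−2)·(6+1)^{2−1} = 5×7 = 35
E.g. (3,3) → sorted (3,3): b_i ≤ 4+i ∀i, a PF.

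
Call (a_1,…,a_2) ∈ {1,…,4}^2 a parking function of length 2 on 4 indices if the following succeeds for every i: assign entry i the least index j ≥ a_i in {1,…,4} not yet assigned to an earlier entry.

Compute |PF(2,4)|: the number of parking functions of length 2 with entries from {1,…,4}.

|PF(2,4)| = (5−2)·5^(2−1) = 3 · 5 = 15
One tuple (4,2) → sorted (2,4): b_i ≤ 2+i ∀i, a PF.

15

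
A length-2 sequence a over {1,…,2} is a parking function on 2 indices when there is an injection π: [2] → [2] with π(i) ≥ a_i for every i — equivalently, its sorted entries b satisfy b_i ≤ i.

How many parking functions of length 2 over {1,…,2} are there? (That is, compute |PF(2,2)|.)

|PF(2,2)| = (2−2+1)·(2+1)^(2−1) = 1 · 3 = 3 (Pollak)
Example (2,1) → sorted (1,2): b_i ≤ i ∀i, a PF.

3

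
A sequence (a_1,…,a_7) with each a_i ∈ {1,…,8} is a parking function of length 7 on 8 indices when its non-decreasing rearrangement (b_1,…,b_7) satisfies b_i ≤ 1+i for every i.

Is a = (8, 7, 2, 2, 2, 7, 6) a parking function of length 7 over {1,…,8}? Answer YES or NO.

Rearranged: b = (2, 2, 2, 6, 7, 7, 8).
  b_1=2 ≤ 2
  b_2=2 ≤ 3
  b_3=2 ≤ 4
  b_4=6 > 5
  fails at i=4 ⇒ NO

NO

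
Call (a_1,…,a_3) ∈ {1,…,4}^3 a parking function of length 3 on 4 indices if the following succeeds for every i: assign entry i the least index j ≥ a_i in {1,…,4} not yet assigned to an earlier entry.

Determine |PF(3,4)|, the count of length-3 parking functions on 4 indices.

50

#PF = (4+1−3)·(4+1)^{3−1} = 2·25 = 50
E.g. (3,1,2) → sorted (1,2,3): b_i ≤ 1+i ∀i, a PF.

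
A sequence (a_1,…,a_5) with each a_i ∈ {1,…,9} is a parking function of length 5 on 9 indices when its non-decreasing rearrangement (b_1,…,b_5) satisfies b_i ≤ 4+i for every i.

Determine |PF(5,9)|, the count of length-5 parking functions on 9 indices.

|PF(5,9)| = (10−5)·10^(5−1) = 5×10000 = 50000 (Konheim–Weiss)
E.g. (3,2,5,6,8) → sorted (2,3,5,6,8): b_i ≤ 4+i ∀i, a PF.

50000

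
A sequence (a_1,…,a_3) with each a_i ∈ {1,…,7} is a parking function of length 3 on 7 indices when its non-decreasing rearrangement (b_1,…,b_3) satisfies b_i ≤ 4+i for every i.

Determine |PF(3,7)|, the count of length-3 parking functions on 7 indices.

320

|PF(3,7)| = (8−3)·8^(3−1) = 5·64 = 320 [KW]
E.g. (5,3,2) → sorted (2,3,5): b_i ≤ 4+i ∀i, a PF.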